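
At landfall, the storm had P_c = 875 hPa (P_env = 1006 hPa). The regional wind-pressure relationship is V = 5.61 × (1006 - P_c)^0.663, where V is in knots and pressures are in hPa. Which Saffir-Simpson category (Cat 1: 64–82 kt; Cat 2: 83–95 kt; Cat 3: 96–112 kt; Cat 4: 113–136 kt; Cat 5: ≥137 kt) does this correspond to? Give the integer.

ΔP = 1006 − 875 = 131 hPa.
V ≈ 5.61 × 131^0.663 = 5.61 × 25.34 ≈ 142 kt.
142 kt falls in the Category 5 band.

5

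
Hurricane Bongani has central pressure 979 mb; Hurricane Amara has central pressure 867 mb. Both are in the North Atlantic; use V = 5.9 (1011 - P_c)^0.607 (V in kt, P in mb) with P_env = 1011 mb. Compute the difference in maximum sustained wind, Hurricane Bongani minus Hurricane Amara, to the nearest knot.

-72 kt

Hurricane Bongani: ΔP = 32; V ≈ 5.9 × 32^0.607 ≈ 48.36 kt.
Hurricane Amara: ΔP = 144; V ≈ 5.9 × 144^0.607 ≈ 120.50 kt.
Difference ≈ 48.36 − 120.50 = -72.14 → -72 kt.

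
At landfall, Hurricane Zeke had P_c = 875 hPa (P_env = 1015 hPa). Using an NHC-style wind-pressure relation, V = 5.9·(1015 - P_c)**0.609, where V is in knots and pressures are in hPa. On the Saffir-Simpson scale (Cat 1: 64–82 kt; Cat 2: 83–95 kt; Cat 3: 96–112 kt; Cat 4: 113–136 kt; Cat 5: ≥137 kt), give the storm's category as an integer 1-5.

4

ΔP = 1015 − 875 = 140 hPa.
V ≈ 5.9 × 140^0.609 = 5.9 × 20.28 ≈ 120 kt.
120 kt falls in the Category 4 band.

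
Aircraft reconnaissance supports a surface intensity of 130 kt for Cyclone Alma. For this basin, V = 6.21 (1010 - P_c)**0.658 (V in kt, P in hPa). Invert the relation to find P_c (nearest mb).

ΔP = (V / 6.21)^(1/0.658) = (130/6.21)^1.520.
130/6.21 = 20.934; 20.934^1.520 ≈ 101.71 mb.
P_c = 1010 − 101.71 = 908.29 ≈ 908 mb.

908 mb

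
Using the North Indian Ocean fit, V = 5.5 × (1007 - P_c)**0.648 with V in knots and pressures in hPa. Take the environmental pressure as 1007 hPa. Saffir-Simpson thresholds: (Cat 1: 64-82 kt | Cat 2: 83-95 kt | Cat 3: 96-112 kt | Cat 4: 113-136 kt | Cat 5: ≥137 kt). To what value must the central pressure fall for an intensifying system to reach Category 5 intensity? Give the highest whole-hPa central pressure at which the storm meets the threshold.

864 hPa

Category 5 begins at V = 137 kt.
Required ΔP = (137/5.5)^(1/0.648) = 24.909^1.543 ≈ 142.85 hPa.
P_c ≤ 1007 − 142.85 = 864.15, so the highest integer P_c is 864 hPa.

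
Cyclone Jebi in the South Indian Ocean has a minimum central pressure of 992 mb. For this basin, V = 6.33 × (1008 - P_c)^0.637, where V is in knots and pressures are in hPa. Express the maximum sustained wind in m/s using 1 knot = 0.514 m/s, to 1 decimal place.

19.0 m/s

ΔP = 1008 − 992 = 16 mb.
V ≈ 6.33 × 16^0.637 = 6.33 × 5.848 ≈ 37.019 kt.
37.019 × 0.514 ≈ 19.03 m/s → 19.0 m/s.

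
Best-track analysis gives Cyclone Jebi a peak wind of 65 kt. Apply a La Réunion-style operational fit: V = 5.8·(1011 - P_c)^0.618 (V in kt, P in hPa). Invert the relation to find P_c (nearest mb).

ΔP = (V / 5.8)^(1/0.618) = (65/5.8)^1.618.
65/5.8 = 11.207; 11.207^1.618 ≈ 49.91 mb.
P_c = 1011 − 49.91 = 961.09 ≈ 961 mb.

961 mb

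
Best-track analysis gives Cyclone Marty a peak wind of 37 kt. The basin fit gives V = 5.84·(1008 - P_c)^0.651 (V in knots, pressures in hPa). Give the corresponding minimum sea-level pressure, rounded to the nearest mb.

991 mb

ΔP = (V / 5.84)^(1/0.651) = (37/5.84)^1.536.
37/5.84 = 6.336; 6.336^1.536 ≈ 17.05 mb.
P_c = 1008 − 17.05 = 990.95 ≈ 991 mb.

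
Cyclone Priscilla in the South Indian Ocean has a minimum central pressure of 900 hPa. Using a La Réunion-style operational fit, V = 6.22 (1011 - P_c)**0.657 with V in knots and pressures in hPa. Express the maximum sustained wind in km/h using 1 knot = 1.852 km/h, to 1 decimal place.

ΔP = 1011 − 900 = 111 hPa.
V ≈ 6.22 × 111^0.657 = 6.22 × 22.069 ≈ 137.267 kt.
137.267 × 1.852 ≈ 254.22 km/h → 254.2 km/h.

254.2 km/h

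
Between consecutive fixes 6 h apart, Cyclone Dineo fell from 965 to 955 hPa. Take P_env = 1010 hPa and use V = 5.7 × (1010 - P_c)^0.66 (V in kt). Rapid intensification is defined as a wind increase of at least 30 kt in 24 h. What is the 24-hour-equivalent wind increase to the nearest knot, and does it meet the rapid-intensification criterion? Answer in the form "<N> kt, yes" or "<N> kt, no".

40 kt, yes

V₁: ΔP = 45, V ≈ 5.7 × 45^0.66 ≈ 70.31 kt.
V₂: ΔP = 55, V ≈ 5.7 × 55^0.66 ≈ 80.26 kt.
ΔV over 6 h = 9.95 kt → 24 h equivalent = 9.95 × 24/6 ≈ 39.80 kt.
40 kt ≥ 30 kt ⇒ rapid intensification.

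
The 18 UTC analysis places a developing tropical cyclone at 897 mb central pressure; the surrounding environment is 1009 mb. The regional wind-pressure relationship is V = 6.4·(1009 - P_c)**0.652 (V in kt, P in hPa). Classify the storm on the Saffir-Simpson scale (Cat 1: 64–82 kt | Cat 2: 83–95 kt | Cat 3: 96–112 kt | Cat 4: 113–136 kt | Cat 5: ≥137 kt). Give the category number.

ΔP = 1009 − 897 = 112 mb.
V ≈ 6.4 × 112^0.652 = 6.4 × 21.68 ≈ 139 kt.
139 kt falls in the Category 5 band.

5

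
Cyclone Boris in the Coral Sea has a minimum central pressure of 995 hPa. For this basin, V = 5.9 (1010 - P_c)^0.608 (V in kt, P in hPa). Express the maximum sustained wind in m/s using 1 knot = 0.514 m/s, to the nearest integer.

16 m/s

ΔP = 1010 − 995 = 15 hPa.
V ≈ 5.9 × 15^0.608 = 5.9 × 5.189 ≈ 30.614 kt.
30.614 × 0.514 ≈ 15.74 m/s → 16 m/s.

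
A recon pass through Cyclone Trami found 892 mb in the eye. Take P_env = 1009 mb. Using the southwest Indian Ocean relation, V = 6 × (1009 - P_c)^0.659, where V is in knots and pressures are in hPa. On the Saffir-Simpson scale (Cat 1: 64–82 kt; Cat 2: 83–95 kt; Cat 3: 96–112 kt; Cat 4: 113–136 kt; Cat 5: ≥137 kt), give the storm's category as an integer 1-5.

ΔP = 1009 − 892 = 117 mb.
V ≈ 6 × 117^0.659 = 6 × 23.06 ≈ 138 kt.
138 kt falls in the Category 5 band.

5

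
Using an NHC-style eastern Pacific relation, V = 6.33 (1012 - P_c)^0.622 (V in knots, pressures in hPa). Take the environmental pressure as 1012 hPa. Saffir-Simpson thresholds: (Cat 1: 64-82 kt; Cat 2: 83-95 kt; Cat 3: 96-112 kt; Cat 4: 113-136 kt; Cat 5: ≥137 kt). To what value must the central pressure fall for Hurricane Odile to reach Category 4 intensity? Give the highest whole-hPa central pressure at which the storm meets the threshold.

Category 4 begins at V = 113 kt.
Required ΔP = (113/6.33)^(1/0.622) = 17.852^1.608 ≈ 102.88 hPa.
P_c ≤ 1012 − 102.88 = 909.12, so the highest integer P_c is 909 hPa.

909 hPa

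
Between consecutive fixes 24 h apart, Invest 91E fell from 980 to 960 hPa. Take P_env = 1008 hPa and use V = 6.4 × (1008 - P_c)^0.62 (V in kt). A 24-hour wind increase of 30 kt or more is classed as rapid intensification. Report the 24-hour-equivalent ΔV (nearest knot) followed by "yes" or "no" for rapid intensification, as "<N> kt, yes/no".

20 kt, no

V₁: ΔP = 28, V ≈ 6.4 × 28^0.62 ≈ 50.51 kt.
V₂: ΔP = 48, V ≈ 6.4 × 48^0.62 ≈ 70.56 kt.
ΔV over 24 h = 20.05 kt → 24 h equivalent = 20.05 × 24/24 ≈ 20.05 kt.
20 kt < 30 kt ⇒ not rapid intensification.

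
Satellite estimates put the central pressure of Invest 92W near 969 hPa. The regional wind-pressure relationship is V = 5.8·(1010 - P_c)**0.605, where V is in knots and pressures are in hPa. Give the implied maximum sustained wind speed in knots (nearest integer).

ΔP = 1010 − 969 = 41 hPa.
41^0.605 ≈ 9.457.
V ≈ 5.8 × 9.457 ≈ 54.8 kt.

55 kt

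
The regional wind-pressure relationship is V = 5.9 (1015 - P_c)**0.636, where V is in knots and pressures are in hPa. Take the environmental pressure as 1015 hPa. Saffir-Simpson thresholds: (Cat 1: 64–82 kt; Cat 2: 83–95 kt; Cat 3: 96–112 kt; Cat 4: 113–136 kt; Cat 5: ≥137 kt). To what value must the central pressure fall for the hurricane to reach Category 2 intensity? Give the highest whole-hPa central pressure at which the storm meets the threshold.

Category 2 begins at V = 83 kt.
Required ΔP = (83/5.9)^(1/0.636) = 14.068^1.572 ≈ 63.88 hPa.
P_c ≤ 1015 − 63.88 = 951.12, so the highest integer P_c is 951 hPa.

951 hPa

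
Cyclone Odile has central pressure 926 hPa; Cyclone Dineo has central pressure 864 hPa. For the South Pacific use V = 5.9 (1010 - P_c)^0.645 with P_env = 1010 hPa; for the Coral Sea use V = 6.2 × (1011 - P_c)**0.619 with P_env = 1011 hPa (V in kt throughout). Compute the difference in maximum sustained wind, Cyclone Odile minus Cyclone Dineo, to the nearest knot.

Cyclone Odile: ΔP = 84; V ≈ 5.9 × 84^0.645 ≈ 102.80 kt.
Cyclone Dineo: ΔP = 147; V ≈ 6.2 × 147^0.619 ≈ 136.13 kt.
Difference ≈ 102.80 − 136.13 = -33.33 → -33 kt.

-33 kt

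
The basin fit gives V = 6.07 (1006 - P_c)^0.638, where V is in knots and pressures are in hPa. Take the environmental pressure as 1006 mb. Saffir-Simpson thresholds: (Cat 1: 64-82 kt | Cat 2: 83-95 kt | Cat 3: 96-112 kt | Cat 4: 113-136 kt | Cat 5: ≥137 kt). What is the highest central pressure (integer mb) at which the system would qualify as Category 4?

Category 4 begins at V = 113 kt.
Required ΔP = (113/6.07)^(1/0.638) = 18.616^1.567 ≈ 97.82 mb.
P_c ≤ 1006 − 97.82 = 908.18, so the highest integer P_c is 908 mb.

908 mb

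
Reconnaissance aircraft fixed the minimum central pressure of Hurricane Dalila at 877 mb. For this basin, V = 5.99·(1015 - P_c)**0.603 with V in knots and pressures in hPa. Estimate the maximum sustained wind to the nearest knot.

117 kt

ΔP = 1015 − 877 = 138 mb.
138^0.603 ≈ 19.514.
V ≈ 5.99 × 19.514 ≈ 116.9 kt.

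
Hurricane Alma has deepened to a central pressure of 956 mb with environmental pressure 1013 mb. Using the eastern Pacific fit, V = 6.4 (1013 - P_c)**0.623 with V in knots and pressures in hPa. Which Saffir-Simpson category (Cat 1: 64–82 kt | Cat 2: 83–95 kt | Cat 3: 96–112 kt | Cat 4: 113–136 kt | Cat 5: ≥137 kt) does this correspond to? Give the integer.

1

ΔP = 1013 − 956 = 57 mb.
V ≈ 6.4 × 57^0.623 = 6.4 × 12.41 ≈ 79 kt.
79 kt falls in the Category 1 band.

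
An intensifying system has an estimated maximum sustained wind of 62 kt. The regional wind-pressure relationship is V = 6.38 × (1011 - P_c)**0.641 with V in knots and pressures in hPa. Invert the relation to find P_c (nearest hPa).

976 hPa

ΔP = (V / 6.38)^(1/0.641) = (62/6.38)^1.560.
62/6.38 = 9.718; 9.718^1.560 ≈ 34.73 hPa.
P_c = 1011 − 34.73 = 976.27 ≈ 976 hPa.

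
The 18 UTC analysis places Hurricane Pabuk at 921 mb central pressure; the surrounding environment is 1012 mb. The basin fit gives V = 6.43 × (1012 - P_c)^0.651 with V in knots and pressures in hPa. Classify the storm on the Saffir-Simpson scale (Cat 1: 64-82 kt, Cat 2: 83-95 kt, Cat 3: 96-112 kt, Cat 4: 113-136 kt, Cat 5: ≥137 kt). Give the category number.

4

ΔP = 1012 − 921 = 91 mb.
V ≈ 6.43 × 91^0.651 = 6.43 × 18.85 ≈ 121 kt.
121 kt falls in the Category 4 band.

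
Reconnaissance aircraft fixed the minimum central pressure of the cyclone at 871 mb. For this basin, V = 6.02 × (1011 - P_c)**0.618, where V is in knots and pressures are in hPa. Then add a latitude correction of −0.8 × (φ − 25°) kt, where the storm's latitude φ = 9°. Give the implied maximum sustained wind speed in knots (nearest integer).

140 kt

ΔP = 1011 − 871 = 140 mb.
140^0.618 ≈ 21.199.
V ≈ 6.02 × 21.199 ≈ 127.6 kt.
Latitude correction: −0.8 × (9 − 25) = 12.8 kt.
Corrected V ≈ 140.4 kt → 140 kt.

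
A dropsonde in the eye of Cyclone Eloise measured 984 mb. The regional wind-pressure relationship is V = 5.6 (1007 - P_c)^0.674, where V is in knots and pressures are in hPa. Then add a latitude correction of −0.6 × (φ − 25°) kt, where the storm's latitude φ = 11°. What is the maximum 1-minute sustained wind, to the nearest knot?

55 kt

ΔP = 1007 − 984 = 23 mb.
23^0.674 ≈ 8.276.
V ≈ 5.6 × 8.276 ≈ 46.3 kt.
Latitude correction: −0.6 × (11 − 25) = 8.4 kt.
Corrected V ≈ 54.7 kt → 55 kt.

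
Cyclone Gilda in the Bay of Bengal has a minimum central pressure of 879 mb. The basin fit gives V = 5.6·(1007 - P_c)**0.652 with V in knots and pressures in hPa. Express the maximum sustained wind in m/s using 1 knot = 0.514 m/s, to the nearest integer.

68 m/s

ΔP = 1007 − 879 = 128 mb.
V ≈ 5.6 × 128^0.652 = 5.6 × 23.654 ≈ 132.461 kt.
132.461 × 0.514 ≈ 68.09 m/s → 68 m/s.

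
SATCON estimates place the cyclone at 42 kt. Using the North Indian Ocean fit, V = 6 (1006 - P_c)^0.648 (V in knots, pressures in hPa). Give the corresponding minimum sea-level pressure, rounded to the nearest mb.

ΔP = (V / 6)^(1/0.648) = (42/6)^1.543.
42/6 = 7.000; 7.000^1.543 ≈ 20.14 mb.
P_c = 1006 − 20.14 = 985.86 ≈ 986 mb.

986 mb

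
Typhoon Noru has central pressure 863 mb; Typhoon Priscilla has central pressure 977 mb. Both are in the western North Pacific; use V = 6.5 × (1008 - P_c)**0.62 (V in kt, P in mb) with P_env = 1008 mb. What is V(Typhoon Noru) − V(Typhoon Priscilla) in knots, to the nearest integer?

88 kt

Typhoon Noru: ΔP = 145; V ≈ 6.5 × 145^0.62 ≈ 142.22 kt.
Typhoon Priscilla: ΔP = 31; V ≈ 6.5 × 31^0.62 ≈ 54.65 kt.
Difference ≈ 142.22 − 54.65 = 87.57 → 88 kt.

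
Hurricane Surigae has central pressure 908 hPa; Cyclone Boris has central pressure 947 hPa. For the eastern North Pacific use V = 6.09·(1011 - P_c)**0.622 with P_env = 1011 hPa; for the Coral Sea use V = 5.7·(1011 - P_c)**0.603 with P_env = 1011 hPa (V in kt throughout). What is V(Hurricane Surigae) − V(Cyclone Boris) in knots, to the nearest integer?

39 kt

Hurricane Surigae: ΔP = 103; V ≈ 6.09 × 103^0.622 ≈ 108.79 kt.
Cyclone Boris: ΔP = 64; V ≈ 5.7 × 64^0.603 ≈ 69.98 kt.
Difference ≈ 108.79 − 69.98 = 38.81 → 39 kt.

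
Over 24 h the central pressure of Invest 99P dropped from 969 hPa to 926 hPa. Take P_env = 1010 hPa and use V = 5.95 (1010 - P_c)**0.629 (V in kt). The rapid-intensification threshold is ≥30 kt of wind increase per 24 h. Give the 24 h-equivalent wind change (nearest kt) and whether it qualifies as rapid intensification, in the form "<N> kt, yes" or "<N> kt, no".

35 kt, yes

V₁: ΔP = 41, V ≈ 5.95 × 41^0.629 ≈ 61.51 kt.
V₂: ΔP = 84, V ≈ 5.95 × 84^0.629 ≈ 96.58 kt.
ΔV over 24 h = 35.07 kt → 24 h equivalent = 35.07 × 24/24 ≈ 35.07 kt.
35 kt ≥ 30 kt ⇒ rapid intensification.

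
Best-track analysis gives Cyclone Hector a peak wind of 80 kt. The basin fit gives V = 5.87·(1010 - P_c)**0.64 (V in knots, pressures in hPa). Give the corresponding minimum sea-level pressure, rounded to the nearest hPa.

ΔP = (V / 5.87)^(1/0.64) = (80/5.87)^1.562.
80/5.87 = 13.629; 13.629^1.562 ≈ 59.24 hPa.
P_c = 1010 − 59.24 = 950.76 ≈ 951 hPa.

951 hPa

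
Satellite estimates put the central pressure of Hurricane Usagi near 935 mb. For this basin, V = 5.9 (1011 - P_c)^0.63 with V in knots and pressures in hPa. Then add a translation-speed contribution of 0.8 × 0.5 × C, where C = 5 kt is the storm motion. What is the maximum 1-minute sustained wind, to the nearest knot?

92 kt

ΔP = 1011 − 935 = 76 mb.
76^0.63 ≈ 15.308.
V ≈ 5.9 × 15.308 ≈ 90.3 kt.
Translation term: 0.8 × 0.5 × 5 = 2 kt.
Corrected V ≈ 92.3 kt → 92 kt.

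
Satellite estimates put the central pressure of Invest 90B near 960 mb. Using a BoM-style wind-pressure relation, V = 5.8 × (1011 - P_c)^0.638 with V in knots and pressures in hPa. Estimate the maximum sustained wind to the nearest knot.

ΔP = 1011 − 960 = 51 mb.
51^0.638 ≈ 12.287.
V ≈ 5.8 × 12.287 ≈ 71.3 kt.

71 kt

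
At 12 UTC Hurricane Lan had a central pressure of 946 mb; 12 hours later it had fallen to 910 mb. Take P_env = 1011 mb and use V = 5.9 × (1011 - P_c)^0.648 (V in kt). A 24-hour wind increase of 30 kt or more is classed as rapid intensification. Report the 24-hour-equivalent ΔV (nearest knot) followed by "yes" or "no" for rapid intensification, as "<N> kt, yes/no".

V₁: ΔP = 65, V ≈ 5.9 × 65^0.648 ≈ 88.23 kt.
V₂: ΔP = 101, V ≈ 5.9 × 101^0.648 ≈ 117.40 kt.
ΔV over 12 h = 29.17 kt → 24 h equivalent = 29.17 × 24/12 ≈ 58.34 kt.
58 kt ≥ 30 kt ⇒ rapid intensification.

58 kt, yes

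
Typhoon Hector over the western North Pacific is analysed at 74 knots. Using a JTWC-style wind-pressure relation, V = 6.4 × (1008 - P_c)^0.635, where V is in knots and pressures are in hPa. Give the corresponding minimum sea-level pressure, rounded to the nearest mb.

961 mb

ΔP = (V / 6.4)^(1/0.635) = (74/6.4)^1.575.
74/6.4 = 11.562; 11.562^1.575 ≈ 47.22 mb.
P_c = 1008 − 47.22 = 960.78 ≈ 961 mb.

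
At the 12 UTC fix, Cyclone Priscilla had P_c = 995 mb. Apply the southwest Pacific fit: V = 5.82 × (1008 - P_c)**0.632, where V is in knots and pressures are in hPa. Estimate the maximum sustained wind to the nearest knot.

ΔP = 1008 − 995 = 13 mb.
13^0.632 ≈ 5.058.
V ≈ 5.82 × 5.058 ≈ 29.4 kt.

29 kt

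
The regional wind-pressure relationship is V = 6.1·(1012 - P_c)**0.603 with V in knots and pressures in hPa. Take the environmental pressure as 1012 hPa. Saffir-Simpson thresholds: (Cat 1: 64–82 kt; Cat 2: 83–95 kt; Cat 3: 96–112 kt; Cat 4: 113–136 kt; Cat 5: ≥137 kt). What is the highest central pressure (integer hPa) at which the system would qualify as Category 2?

Category 2 begins at V = 83 kt.
Required ΔP = (83/6.1)^(1/0.603) = 13.607^1.658 ≈ 75.89 hPa.
P_c ≤ 1012 − 75.89 = 936.11, so the highest integer P_c is 936 hPa.

936 hPa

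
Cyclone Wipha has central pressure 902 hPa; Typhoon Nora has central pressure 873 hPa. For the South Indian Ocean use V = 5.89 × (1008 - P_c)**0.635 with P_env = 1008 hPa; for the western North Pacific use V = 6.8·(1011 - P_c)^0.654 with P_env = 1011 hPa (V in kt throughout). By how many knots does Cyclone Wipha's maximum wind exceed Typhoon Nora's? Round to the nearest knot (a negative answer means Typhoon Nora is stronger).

Cyclone Wipha: ΔP = 106; V ≈ 5.89 × 106^0.635 ≈ 113.81 kt.
Typhoon Nora: ΔP = 138; V ≈ 6.8 × 138^0.654 ≈ 170.60 kt.
Difference ≈ 113.81 − 170.60 = -56.79 → -57 kt.

-57 kt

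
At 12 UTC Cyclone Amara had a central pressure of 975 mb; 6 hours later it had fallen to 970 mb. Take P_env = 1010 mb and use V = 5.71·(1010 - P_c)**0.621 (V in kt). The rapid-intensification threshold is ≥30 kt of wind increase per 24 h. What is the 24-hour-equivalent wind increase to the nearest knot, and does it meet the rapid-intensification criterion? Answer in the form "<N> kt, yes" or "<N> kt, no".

V₁: ΔP = 35, V ≈ 5.71 × 35^0.621 ≈ 51.94 kt.
V₂: ΔP = 40, V ≈ 5.71 × 40^0.621 ≈ 56.43 kt.
ΔV over 6 h = 4.49 kt → 24 h equivalent = 4.49 × 24/6 ≈ 17.96 kt.
18 kt < 30 kt ⇒ not rapid intensification.

18 kt, no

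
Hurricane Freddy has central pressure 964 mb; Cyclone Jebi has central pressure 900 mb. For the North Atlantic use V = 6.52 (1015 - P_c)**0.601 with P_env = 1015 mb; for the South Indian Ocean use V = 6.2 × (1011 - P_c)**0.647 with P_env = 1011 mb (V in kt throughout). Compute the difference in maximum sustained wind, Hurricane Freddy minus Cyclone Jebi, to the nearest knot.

-61 kt

Hurricane Freddy: ΔP = 51; V ≈ 6.52 × 51^0.601 ≈ 69.26 kt.
Cyclone Jebi: ΔP = 111; V ≈ 6.2 × 111^0.647 ≈ 130.53 kt.
Difference ≈ 69.26 − 130.53 = -61.27 → -61 kt.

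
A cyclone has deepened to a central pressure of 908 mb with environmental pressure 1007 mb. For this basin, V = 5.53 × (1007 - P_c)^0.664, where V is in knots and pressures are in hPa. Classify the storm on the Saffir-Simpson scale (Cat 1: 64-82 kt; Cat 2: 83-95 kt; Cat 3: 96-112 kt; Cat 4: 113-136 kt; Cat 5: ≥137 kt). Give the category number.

ΔP = 1007 − 908 = 99 mb.
V ≈ 5.53 × 99^0.664 = 5.53 × 21.14 ≈ 117 kt.
117 kt falls in the Category 4 band.

4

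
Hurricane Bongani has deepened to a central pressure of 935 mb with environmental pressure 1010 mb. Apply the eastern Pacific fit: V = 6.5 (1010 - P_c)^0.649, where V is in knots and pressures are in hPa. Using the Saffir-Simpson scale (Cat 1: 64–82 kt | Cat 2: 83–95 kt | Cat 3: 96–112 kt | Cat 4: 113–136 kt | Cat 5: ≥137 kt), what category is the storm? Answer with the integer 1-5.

ΔP = 1010 − 935 = 75 mb.
V ≈ 6.5 × 75^0.649 = 6.5 × 16.48 ≈ 107 kt.
107 kt falls in the Category 3 band.

3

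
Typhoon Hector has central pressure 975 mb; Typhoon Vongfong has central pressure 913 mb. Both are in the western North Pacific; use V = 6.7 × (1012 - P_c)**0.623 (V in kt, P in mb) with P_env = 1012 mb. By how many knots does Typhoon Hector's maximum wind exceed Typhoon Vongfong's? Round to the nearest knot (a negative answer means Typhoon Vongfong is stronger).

Typhoon Hector: ΔP = 37; V ≈ 6.7 × 37^0.623 ≈ 63.54 kt.
Typhoon Vongfong: ΔP = 99; V ≈ 6.7 × 99^0.623 ≈ 117.32 kt.
Difference ≈ 63.54 − 117.32 = -53.78 → -54 kt.

-54 kt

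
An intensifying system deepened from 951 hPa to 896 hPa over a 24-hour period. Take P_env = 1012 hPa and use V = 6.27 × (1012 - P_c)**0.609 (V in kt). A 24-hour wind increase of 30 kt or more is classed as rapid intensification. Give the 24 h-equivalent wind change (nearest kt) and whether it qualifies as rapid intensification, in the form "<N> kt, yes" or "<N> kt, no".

V₁: ΔP = 61, V ≈ 6.27 × 61^0.609 ≈ 76.65 kt.
V₂: ΔP = 116, V ≈ 6.27 × 116^0.609 ≈ 113.38 kt.
ΔV over 24 h = 36.73 kt → 24 h equivalent = 36.73 × 24/24 ≈ 36.73 kt.
37 kt ≥ 30 kt ⇒ rapid intensification.

37 kt, yes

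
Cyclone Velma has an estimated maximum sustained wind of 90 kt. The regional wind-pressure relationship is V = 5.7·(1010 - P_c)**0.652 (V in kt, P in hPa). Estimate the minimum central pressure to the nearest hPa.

ΔP = (V / 5.7)^(1/0.652) = (90/5.7)^1.534.
90/5.7 = 15.789; 15.789^1.534 ≈ 68.86 hPa.
P_c = 1010 − 68.86 = 941.14 ≈ 941 hPa.

941 hPa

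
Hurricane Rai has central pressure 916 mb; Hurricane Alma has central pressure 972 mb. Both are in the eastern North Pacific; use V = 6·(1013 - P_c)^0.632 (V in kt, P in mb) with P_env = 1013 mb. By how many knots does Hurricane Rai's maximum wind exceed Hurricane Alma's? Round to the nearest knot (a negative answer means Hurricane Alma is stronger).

45 kt

Hurricane Rai: ΔP = 97; V ≈ 6 × 97^0.632 ≈ 108.09 kt.
Hurricane Alma: ΔP = 41; V ≈ 6 × 41^0.632 ≈ 62.72 kt.
Difference ≈ 108.09 − 62.72 = 45.37 → 45 kt.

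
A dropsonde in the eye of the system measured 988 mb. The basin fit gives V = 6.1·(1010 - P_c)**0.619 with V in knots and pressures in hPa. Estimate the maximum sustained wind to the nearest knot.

41 kt

ΔP = 1010 − 988 = 22 mb.
22^0.619 ≈ 6.776.
V ≈ 6.1 × 6.776 ≈ 41.3 kt.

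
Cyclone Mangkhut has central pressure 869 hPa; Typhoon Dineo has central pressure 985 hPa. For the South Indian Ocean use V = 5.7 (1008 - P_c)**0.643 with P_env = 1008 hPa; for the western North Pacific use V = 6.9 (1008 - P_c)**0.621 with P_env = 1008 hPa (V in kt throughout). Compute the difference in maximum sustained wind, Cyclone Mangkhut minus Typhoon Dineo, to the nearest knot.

Cyclone Mangkhut: ΔP = 139; V ≈ 5.7 × 139^0.643 ≈ 136.09 kt.
Typhoon Dineo: ΔP = 23; V ≈ 6.9 × 23^0.621 ≈ 48.36 kt.
Difference ≈ 136.09 − 48.36 = 87.73 → 88 kt.

88 kt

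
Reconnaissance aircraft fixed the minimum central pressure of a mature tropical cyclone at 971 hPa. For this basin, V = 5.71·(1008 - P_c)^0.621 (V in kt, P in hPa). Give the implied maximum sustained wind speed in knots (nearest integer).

ΔP = 1008 − 971 = 37 hPa.
37^0.621 ≈ 9.416.
V ≈ 5.71 × 9.416 ≈ 53.8 kt.

54 kt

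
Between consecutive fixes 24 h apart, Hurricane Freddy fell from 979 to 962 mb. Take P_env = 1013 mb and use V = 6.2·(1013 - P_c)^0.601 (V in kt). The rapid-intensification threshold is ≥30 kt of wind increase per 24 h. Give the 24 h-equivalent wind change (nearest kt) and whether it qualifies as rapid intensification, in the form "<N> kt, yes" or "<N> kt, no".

V₁: ΔP = 34, V ≈ 6.2 × 34^0.601 ≈ 51.62 kt.
V₂: ΔP = 51, V ≈ 6.2 × 51^0.601 ≈ 65.86 kt.
ΔV over 24 h = 14.24 kt → 24 h equivalent = 14.24 × 24/24 ≈ 14.24 kt.
14 kt < 30 kt ⇒ not rapid intensification.

14 kt, no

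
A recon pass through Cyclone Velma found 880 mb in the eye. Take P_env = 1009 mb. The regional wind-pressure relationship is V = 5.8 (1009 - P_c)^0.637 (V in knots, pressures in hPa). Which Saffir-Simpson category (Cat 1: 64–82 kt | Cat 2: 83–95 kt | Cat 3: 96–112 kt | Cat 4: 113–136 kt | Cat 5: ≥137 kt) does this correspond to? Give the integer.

4

ΔP = 1009 − 880 = 129 mb.
V ≈ 5.8 × 129^0.637 = 5.8 × 22.10 ≈ 128 kt.
128 kt falls in the Category 4 band.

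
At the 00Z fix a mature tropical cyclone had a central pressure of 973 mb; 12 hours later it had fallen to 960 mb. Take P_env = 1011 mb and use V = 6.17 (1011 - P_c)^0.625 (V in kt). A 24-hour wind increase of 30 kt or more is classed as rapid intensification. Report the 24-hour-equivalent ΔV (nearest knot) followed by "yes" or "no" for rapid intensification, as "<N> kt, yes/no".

V₁: ΔP = 38, V ≈ 6.17 × 38^0.625 ≈ 59.93 kt.
V₂: ΔP = 51, V ≈ 6.17 × 51^0.625 ≈ 72.03 kt.
ΔV over 12 h = 12.10 kt → 24 h equivalent = 12.10 × 24/12 ≈ 24.20 kt.
24 kt < 30 kt ⇒ not rapid intensification.

24 kt, no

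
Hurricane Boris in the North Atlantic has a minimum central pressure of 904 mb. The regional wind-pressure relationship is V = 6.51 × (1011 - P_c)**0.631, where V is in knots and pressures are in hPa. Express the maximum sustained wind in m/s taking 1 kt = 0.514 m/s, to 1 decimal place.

63.8 m/s

ΔP = 1011 − 904 = 107 mb.
V ≈ 6.51 × 107^0.631 = 6.51 × 19.078 ≈ 124.200 kt.
124.200 × 0.514 ≈ 63.84 m/s → 63.8 m/s.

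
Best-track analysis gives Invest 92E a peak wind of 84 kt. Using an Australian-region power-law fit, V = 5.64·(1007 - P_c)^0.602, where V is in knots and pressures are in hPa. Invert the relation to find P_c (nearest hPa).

ΔP = (V / 5.64)^(1/0.602) = (84/5.64)^1.661.
84/5.64 = 14.894; 14.894^1.661 ≈ 88.82 hPa.
P_c = 1007 − 88.82 = 918.18 ≈ 918 hPa.

918 hPa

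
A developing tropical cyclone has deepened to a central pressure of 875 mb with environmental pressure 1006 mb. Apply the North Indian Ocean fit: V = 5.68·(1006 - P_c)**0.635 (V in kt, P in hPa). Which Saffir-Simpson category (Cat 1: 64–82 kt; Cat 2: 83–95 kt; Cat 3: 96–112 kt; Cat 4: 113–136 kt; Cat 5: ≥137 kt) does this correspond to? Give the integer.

ΔP = 1006 − 875 = 131 mb.
V ≈ 5.68 × 131^0.635 = 5.68 × 22.10 ≈ 126 kt.
126 kt falls in the Category 4 band.

4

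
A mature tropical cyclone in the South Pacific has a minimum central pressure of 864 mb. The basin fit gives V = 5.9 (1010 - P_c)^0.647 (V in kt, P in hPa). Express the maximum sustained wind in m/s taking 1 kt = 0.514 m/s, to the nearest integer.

ΔP = 1010 − 864 = 146 mb.
V ≈ 5.9 × 146^0.647 = 5.9 × 25.138 ≈ 148.316 kt.
148.316 × 0.514 ≈ 76.23 m/s → 76 m/s.

76 m/s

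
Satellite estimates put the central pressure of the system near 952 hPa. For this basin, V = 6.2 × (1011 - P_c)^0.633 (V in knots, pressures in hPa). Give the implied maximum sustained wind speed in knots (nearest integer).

ΔP = 1011 − 952 = 59 hPa.
59^0.633 ≈ 13.211.
V ≈ 6.2 × 13.211 ≈ 81.9 kt.

82 kt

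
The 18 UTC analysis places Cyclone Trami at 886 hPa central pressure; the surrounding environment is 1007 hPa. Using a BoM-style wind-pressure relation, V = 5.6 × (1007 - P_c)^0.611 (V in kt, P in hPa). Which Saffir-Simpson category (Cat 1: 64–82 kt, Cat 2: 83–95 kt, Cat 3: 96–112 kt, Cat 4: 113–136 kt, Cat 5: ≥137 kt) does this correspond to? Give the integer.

3

ΔP = 1007 − 886 = 121 hPa.
V ≈ 5.6 × 121^0.611 = 5.6 × 18.73 ≈ 105 kt.
105 kt falls in the Category 3 band.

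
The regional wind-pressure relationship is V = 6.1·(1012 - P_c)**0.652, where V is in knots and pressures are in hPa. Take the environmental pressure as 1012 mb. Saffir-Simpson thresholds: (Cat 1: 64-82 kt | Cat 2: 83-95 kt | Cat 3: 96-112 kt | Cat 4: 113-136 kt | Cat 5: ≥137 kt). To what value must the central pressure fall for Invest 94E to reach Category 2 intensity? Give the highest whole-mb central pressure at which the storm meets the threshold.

957 mb

Category 2 begins at V = 83 kt.
Required ΔP = (83/6.1)^(1/0.652) = 13.607^1.534 ≈ 54.81 mb.
P_c ≤ 1012 − 54.81 = 957.19, so the highest integer P_c is 957 mb.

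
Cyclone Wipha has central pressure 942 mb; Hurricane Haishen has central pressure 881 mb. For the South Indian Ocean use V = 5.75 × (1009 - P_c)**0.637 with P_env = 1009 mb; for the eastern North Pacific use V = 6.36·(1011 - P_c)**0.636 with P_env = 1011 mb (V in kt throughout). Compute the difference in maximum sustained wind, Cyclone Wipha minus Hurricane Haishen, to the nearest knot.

-57 kt

Cyclone Wipha: ΔP = 67; V ≈ 5.75 × 67^0.637 ≈ 83.73 kt.
Hurricane Haishen: ΔP = 130; V ≈ 6.36 × 130^0.636 ≈ 140.58 kt.
Difference ≈ 83.73 − 140.58 = -56.85 → -57 kt.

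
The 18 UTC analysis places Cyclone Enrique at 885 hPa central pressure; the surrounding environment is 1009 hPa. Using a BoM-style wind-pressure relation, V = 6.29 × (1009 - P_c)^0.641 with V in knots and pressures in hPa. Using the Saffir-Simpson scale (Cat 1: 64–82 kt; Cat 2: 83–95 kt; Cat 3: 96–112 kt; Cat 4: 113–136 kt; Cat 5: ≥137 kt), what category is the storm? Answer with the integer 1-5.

ΔP = 1009 − 885 = 124 hPa.
V ≈ 6.29 × 124^0.641 = 6.29 × 21.97 ≈ 138 kt.
138 kt falls in the Category 5 band.

5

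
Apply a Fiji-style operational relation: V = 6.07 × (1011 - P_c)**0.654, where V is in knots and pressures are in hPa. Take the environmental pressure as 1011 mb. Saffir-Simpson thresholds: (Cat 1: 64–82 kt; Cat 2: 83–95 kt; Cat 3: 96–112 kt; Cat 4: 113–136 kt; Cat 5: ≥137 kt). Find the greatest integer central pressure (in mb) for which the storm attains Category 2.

Category 2 begins at V = 83 kt.
Required ΔP = (83/6.07)^(1/0.654) = 13.674^1.529 ≈ 54.55 mb.
P_c ≤ 1011 − 54.55 = 956.45, so the highest integer P_c is 956 mb.

956 mb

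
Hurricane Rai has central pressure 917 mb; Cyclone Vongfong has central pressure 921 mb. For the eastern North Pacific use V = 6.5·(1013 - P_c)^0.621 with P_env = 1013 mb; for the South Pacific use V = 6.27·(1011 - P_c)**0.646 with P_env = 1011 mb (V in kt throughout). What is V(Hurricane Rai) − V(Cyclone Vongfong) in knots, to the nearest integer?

-4 kt

Hurricane Rai: ΔP = 96; V ≈ 6.5 × 96^0.621 ≈ 110.64 kt.
Cyclone Vongfong: ΔP = 90; V ≈ 6.27 × 90^0.646 ≈ 114.74 kt.
Difference ≈ 110.64 − 114.74 = -4.10 → -4 kt.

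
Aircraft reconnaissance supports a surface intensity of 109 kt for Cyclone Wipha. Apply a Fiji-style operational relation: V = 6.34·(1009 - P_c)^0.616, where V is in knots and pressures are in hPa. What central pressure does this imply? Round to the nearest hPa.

ΔP = (V / 6.34)^(1/0.616) = (109/6.34)^1.623.
109/6.34 = 17.192; 17.192^1.623 ≈ 101.26 hPa.
P_c = 1009 − 101.26 = 907.74 ≈ 908 hPa.

908 hPa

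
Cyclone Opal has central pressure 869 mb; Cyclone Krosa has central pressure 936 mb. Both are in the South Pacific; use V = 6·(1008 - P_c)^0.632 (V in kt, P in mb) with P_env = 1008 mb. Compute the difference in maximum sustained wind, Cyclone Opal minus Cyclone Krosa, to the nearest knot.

Cyclone Opal: ΔP = 139; V ≈ 6 × 139^0.632 ≈ 135.69 kt.
Cyclone Krosa: ΔP = 72; V ≈ 6 × 72^0.632 ≈ 89.53 kt.
Difference ≈ 135.69 − 89.53 = 46.16 → 46 kt.

46 kt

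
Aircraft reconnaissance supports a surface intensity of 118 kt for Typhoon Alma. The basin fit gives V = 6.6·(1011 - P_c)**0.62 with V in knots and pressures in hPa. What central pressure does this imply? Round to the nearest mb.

ΔP = (V / 6.6)^(1/0.62) = (118/6.6)^1.613.
118/6.6 = 17.879; 17.879^1.613 ≈ 104.69 mb.
P_c = 1011 − 104.69 = 906.31 ≈ 906 mb.

906 mb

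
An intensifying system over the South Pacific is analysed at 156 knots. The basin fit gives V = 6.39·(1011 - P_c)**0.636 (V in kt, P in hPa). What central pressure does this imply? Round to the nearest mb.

ΔP = (V / 6.39)^(1/0.636) = (156/6.39)^1.572.
156/6.39 = 24.413; 24.413^1.572 ≈ 151.98 mb.
P_c = 1011 − 151.98 = 859.02 ≈ 859 mb.

859 mb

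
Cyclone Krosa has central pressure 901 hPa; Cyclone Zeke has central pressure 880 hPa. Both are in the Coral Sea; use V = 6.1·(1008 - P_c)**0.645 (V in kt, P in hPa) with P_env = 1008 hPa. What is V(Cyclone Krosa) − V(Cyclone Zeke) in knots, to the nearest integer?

-15 kt

Cyclone Krosa: ΔP = 107; V ≈ 6.1 × 107^0.645 ≈ 124.25 kt.
Cyclone Zeke: ΔP = 128; V ≈ 6.1 × 128^0.645 ≈ 139.47 kt.
Difference ≈ 124.25 − 139.47 = -15.22 → -15 kt.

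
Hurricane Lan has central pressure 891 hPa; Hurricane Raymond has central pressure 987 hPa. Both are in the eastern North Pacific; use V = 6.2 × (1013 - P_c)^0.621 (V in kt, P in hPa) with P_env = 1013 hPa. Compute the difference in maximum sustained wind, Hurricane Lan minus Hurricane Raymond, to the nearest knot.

76 kt

Hurricane Lan: ΔP = 122; V ≈ 6.2 × 122^0.621 ≈ 122.47 kt.
Hurricane Raymond: ΔP = 26; V ≈ 6.2 × 26^0.621 ≈ 46.89 kt.
Difference ≈ 122.47 − 46.89 = 75.58 → 76 kt.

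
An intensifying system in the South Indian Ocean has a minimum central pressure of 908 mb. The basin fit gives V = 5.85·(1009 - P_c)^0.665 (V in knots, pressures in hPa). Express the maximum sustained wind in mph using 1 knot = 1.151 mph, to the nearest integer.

ΔP = 1009 − 908 = 101 mb.
V ≈ 5.85 × 101^0.665 = 5.85 × 21.522 ≈ 125.901 kt.
125.901 × 1.151 ≈ 144.91 mph → 145 mph.

145 mph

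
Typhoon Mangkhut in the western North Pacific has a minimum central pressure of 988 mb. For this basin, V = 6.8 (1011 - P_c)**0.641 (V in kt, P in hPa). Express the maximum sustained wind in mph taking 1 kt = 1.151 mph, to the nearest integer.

ΔP = 1011 − 988 = 23 mb.
V ≈ 6.8 × 23^0.641 = 6.8 × 7.462 ≈ 50.743 kt.
50.743 × 1.151 ≈ 58.41 mph → 58 mph.

58 mph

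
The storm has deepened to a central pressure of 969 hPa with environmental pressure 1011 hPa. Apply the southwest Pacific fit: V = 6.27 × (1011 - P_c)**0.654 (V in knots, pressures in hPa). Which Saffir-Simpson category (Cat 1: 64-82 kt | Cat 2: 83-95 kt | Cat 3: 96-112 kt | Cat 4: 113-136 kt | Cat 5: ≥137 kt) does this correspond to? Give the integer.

1

ΔP = 1011 − 969 = 42 hPa.
V ≈ 6.27 × 42^0.654 = 6.27 × 11.52 ≈ 72 kt.
72 kt falls in the Category 1 band.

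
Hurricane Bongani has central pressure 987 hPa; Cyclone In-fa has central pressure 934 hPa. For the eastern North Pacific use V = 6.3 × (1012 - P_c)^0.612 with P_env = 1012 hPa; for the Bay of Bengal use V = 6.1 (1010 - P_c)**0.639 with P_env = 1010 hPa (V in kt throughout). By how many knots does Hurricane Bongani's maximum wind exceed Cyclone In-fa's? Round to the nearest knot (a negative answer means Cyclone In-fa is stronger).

-52 kt

Hurricane Bongani: ΔP = 25; V ≈ 6.3 × 25^0.612 ≈ 45.17 kt.
Cyclone In-fa: ΔP = 76; V ≈ 6.1 × 76^0.639 ≈ 97.09 kt.
Difference ≈ 45.17 − 97.09 = -51.92 → -52 kt.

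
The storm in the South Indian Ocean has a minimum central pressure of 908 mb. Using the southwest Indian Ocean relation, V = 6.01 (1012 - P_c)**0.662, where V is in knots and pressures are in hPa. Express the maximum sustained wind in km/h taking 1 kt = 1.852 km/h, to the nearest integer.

241 km/h

ΔP = 1012 − 908 = 104 mb.
V ≈ 6.01 × 104^0.662 = 6.01 × 21.641 ≈ 130.062 kt.
130.062 × 1.852 ≈ 240.87 km/h → 241 km/h.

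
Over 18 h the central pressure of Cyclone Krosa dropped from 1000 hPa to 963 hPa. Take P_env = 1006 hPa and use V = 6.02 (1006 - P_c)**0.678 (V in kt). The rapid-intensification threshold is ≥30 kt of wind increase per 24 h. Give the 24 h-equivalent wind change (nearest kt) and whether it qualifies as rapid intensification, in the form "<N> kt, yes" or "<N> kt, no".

76 kt, yes

V₁: ΔP = 6, V ≈ 6.02 × 6^0.678 ≈ 20.29 kt.
V₂: ΔP = 43, V ≈ 6.02 × 43^0.678 ≈ 77.11 kt.
ΔV over 18 h = 56.82 kt → 24 h equivalent = 56.82 × 24/18 ≈ 75.76 kt.
76 kt ≥ 30 kt ⇒ rapid intensification.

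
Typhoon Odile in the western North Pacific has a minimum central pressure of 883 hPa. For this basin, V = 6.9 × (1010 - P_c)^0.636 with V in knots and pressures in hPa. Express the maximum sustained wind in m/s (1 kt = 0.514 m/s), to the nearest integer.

77 m/s

ΔP = 1010 − 883 = 127 hPa.
V ≈ 6.9 × 127^0.636 = 6.9 × 21.778 ≈ 150.269 kt.
150.269 × 0.514 ≈ 77.24 m/s → 77 m/s.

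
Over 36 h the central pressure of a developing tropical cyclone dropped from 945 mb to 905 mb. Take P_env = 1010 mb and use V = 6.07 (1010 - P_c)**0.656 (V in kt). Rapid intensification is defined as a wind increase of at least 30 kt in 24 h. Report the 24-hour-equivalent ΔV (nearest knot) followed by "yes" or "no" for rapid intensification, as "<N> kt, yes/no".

23 kt, no

V₁: ΔP = 65, V ≈ 6.07 × 65^0.656 ≈ 93.86 kt.
V₂: ΔP = 105, V ≈ 6.07 × 105^0.656 ≈ 128.55 kt.
ΔV over 36 h = 34.69 kt → 24 h equivalent = 34.69 × 24/36 ≈ 23.13 kt.
23 kt < 30 kt ⇒ not rapid intensification.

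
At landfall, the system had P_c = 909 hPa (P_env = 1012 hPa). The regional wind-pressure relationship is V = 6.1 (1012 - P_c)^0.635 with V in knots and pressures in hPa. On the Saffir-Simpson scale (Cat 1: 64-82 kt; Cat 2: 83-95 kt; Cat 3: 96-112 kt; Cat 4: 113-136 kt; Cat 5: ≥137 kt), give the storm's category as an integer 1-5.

ΔP = 1012 − 909 = 103 hPa.
V ≈ 6.1 × 103^0.635 = 6.1 × 18.97 ≈ 116 kt.
116 kt falls in the Category 4 band.

4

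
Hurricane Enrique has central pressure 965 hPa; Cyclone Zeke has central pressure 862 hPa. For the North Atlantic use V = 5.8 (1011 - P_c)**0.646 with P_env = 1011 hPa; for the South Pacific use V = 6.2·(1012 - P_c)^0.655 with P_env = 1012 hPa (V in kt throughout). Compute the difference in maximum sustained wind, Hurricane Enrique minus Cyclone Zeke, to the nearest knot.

-96 kt

Hurricane Enrique: ΔP = 46; V ≈ 5.8 × 46^0.646 ≈ 68.80 kt.
Cyclone Zeke: ΔP = 150; V ≈ 6.2 × 150^0.655 ≈ 165.09 kt.
Difference ≈ 68.80 − 165.09 = -96.29 → -96 kt.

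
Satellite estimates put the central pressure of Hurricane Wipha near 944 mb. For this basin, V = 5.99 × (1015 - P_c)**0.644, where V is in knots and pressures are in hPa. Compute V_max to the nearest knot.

93 kt

ΔP = 1015 − 944 = 71 mb.
71^0.644 ≈ 15.567.
V ≈ 5.99 × 15.567 ≈ 93.2 kt.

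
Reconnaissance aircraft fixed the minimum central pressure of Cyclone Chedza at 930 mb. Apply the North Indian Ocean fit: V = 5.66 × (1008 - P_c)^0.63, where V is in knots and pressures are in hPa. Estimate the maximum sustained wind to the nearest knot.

88 kt

ΔP = 1008 − 930 = 78 mb.
78^0.63 ≈ 15.560.
V ≈ 5.66 × 15.560 ≈ 88.1 kt.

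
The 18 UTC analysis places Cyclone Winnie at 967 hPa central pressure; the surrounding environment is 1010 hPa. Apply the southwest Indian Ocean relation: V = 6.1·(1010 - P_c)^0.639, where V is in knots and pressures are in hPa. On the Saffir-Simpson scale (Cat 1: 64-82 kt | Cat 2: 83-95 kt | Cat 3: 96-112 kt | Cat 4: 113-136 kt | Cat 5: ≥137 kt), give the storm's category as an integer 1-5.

1

ΔP = 1010 − 967 = 43 hPa.
V ≈ 6.1 × 43^0.639 = 6.1 × 11.06 ≈ 67 kt.
67 kt falls in the Category 1 band.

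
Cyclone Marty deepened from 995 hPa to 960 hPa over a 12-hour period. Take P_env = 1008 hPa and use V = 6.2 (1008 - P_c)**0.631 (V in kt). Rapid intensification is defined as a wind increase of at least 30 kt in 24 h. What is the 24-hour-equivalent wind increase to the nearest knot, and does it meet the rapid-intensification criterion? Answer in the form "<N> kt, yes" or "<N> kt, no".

V₁: ΔP = 13, V ≈ 6.2 × 13^0.631 ≈ 31.28 kt.
V₂: ΔP = 48, V ≈ 6.2 × 48^0.631 ≈ 71.33 kt.
ΔV over 12 h = 40.05 kt → 24 h equivalent = 40.05 × 24/12 ≈ 80.10 kt.
80 kt ≥ 30 kt ⇒ rapid intensification.

80 kt, yes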